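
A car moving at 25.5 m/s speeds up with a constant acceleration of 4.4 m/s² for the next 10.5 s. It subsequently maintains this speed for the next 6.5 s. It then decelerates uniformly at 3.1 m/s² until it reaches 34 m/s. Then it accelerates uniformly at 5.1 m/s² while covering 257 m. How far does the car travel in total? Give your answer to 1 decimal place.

Phase 1 (accelerating): v₀ = 25.5 m/s, a = 4.4 m/s².
v = v₀ + at = 25.5 + (4.4)(10.5) = 71.7 m/s
Δx = v₀t + ½at² = 25.5·10.5 + 0.5·4.4·10.5² = 510 m

Phase 2 (constant speed): v₀ = 71.7 m/s, a = 0 m/s².
v = v₀ + at = 71.7 + (0)(6.5) = 71.7 m/s
Δx = v₀t + ½at² = 71.7·6.5 + 0.5·0·6.5² = 466 m

Phase 3 (decelerating): v₀ = 71.7 m/s, a = -3.1 m/s².
v = v₀ + at → t = (34 − 71.7) / -3.1 = 12.2 s
v² = v₀² + 2aΔx → Δx = (34² − 71.7²)/(2·-3.1) = 643 m

Phase 4 (accelerating): v₀ = 34.0 m/s, a = 5.1 m/s².
v² = v₀² + 2aΔx = 34.0² + 2·5.1·257 = 3780 → v = 61.5 m/s
t = (v − v₀)/a = (61.5 − 34.0)/5.1 = 5.38 s
Total distance = 510 + 466 + 643 + 257 = 1880 m

1876.1 m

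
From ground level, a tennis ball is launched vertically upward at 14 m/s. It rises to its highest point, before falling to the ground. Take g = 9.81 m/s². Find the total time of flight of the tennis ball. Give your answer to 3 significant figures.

2.85 s

Phase 1 (rising): v₀ = 14.0 m/s, a = -9.81 m/s².
v = v₀ + at → t = (0 − 14.0) / -9.81 = 1.43 s
v² = v₀² + 2aΔx → Δx = (0² − 14.0²)/(2·-9.81) = 9.99 m

Phase 2 (falling): v₀ = 0 m/s, a = -9.81 m/s².
Falls 9.99 m from rest: t = √(2·9.99/9.81) = 1.43 s; v = g·t = 14.0 m/s.
Total time = 1.43 + 1.43 = 2.85 s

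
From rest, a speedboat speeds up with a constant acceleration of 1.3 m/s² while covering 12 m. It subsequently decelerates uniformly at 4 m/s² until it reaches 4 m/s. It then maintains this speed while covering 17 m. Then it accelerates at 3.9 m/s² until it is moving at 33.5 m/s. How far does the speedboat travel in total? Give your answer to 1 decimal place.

Phase 1 (accelerating): v₀ = 0 m/s, a = 1.3 m/s².
v² = v₀² + 2aΔx = 0² + 2·1.3·12 = 31.2 → v = 5.59 m/s
t = (v − v₀)/a = (5.59 − 0)/1.3 = 4.30 s

Phase 2 (decelerating): v₀ = 5.59 m/s, a = -4 m/s².
v = v₀ + at → t = (4 − 5.59) / -4 = 0.396 s
v² = v₀² + 2aΔx → Δx = (4² − 5.59²)/(2·-4) = 1.90 m

Phase 3 (constant speed): v₀ = 4.00 m/s, a = 0 m/s².
Constant speed: t = d/v = 17/4.00 = 4.25 s

Phase 4 (accelerating): v₀ = 4.00 m/s, a = 3.9 m/s².
v = v₀ + at → t = (33.5 − 4.00) / 3.9 = 7.56 s
v² = v₀² + 2aΔx → Δx = (33.5² − 4.00²)/(2·3.9) = 142 m
Total distance = 12.0 + 1.90 + 17.0 + 142 = 173 m

172.7 m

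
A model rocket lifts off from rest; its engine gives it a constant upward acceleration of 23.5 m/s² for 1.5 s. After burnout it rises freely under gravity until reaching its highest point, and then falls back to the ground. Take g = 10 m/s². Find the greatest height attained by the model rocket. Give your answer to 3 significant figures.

88.6 m

Phase 1 (powered ascent): v₀ = 0 m/s, a = 23.5 m/s².
v = v₀ + at = 0 + (23.5)(1.5) = 35.2 m/s
Δx = v₀t + ½at² = 0·1.5 + 0.5·23.5·1.5² = 26.4 m

Phase 2 (coasting upward): v₀ = 35.2 m/s, a = -10 m/s².
v = v₀ + at → t = (0 − 35.2) / -10 = 3.52 s
v² = v₀² + 2aΔx → Δx = (0² − 35.2²)/(2·-10) = 62.1 m
Maximum height = 26.4 + 62.1 = 88.6 m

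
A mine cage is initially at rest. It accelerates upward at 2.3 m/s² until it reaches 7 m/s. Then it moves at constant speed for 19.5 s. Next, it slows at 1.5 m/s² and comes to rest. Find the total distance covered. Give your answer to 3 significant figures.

Phase 1 (accelerating): v₀ = 0 m/s, a = 2.3 m/s².
v = v₀ + at → t = (7 − 0) / 2.3 = 3.04 s
v² = v₀² + 2aΔx → Δx = (7² − 0²)/(2·2.3) = 10.7 m

Phase 2 (constant speed): v₀ = 7.00 m/s, a = 0 m/s².
v = v₀ + at = 7.00 + (0)(19.5) = 7.00 m/s
Δx = v₀t + ½at² = 7.00·19.5 + 0.5·0·19.5² = 136 m

Phase 3 (decelerating): v₀ = 7.00 m/s, a = -1.5 m/s².
v = v₀ + at → t = (0 − 7.00) / -1.5 = 4.67 s
v² = v₀² + 2aΔx → Δx = (0² − 7.00²)/(2·-1.5) = 16.3 m
Total distance = 10.7 + 136 + 16.3 = 163 m

163 m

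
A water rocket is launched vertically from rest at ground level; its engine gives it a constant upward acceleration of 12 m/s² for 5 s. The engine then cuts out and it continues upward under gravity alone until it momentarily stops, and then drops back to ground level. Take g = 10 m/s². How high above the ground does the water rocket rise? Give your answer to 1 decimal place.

Phase 1 (powered ascent): v₀ = 0 m/s, a = 12 m/s².
v = v₀ + at = 0 + (12)(5) = 60.0 m/s
Δx = v₀t + ½at² = 0·5 + 0.5·12·5² = 150 m

Phase 2 (coasting upward): v₀ = 60.0 m/s, a = -10 m/s².
v = v₀ + at → t = (0 − 60.0) / -10 = 6.00 s
v² = v₀² + 2aΔx → Δx = (0² − 60.0²)/(2·-10) = 180 m
Maximum height = 150 + 180 = 330 m

330.0 m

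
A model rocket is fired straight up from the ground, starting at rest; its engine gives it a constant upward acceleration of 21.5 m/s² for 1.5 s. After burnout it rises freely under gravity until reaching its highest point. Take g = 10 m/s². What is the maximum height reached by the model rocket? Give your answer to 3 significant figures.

76.2 m

Phase 1 (powered ascent): v₀ = 0 m/s, a = 21.5 m/s².
v = v₀ + at = 0 + (21.5)(1.5) = 32.2 m/s
Δx = v₀t + ½at² = 0·1.5 + 0.5·21.5·1.5² = 24.2 m

Phase 2 (coasting upward): v₀ = 32.2 m/s, a = -10 m/s².
v = v₀ + at → t = (0 − 32.2) / -10 = 3.23 s
v² = v₀² + 2aΔx → Δx = (0² − 32.2²)/(2·-10) = 52.0 m
Maximum height = 24.2 + 52.0 = 76.2 m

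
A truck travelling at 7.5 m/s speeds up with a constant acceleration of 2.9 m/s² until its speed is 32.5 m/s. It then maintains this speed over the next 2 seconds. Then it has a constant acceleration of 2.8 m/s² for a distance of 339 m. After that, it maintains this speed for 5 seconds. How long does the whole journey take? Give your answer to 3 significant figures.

23.4 s

Phase 1 (accelerating): v₀ = 7.50 m/s, a = 2.9 m/s².
v = v₀ + at → t = (32.5 − 7.50) / 2.9 = 8.62 s
v² = v₀² + 2aΔx → Δx = (32.5² − 7.50²)/(2·2.9) = 172 m

Phase 2 (constant speed): v₀ = 32.5 m/s, a = 0 m/s².
v = v₀ + at = 32.5 + (0)(2) = 32.5 m/s
Δx = v₀t + ½at² = 32.5·2 + 0.5·0·2² = 65.0 m

Phase 3 (accelerating): v₀ = 32.5 m/s, a = 2.8 m/s².
v² = v₀² + 2aΔx = 32.5² + 2·2.8·339 = 2950 → v = 54.4 m/s
t = (v − v₀)/a = (54.4 − 32.5)/2.8 = 7.81 s

Phase 4 (constant speed): v₀ = 54.4 m/s, a = 0 m/s².
v = v₀ + at = 54.4 + (0)(5) = 54.4 m/s
Δx = v₀t + ½at² = 54.4·5 + 0.5·0·5² = 272 m
Total time = 8.62 + 2.00 + 7.81 + 5.00 = 23.4 s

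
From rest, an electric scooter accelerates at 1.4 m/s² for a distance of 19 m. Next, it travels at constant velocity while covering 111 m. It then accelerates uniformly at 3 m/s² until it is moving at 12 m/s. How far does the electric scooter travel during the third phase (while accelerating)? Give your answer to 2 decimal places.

Phase 1 (accelerating): v₀ = 0 m/s, a = 1.4 m/s².
v² = v₀² + 2aΔx = 0² + 2·1.4·19 = 53.2 → v = 7.29 m/s
t = (v − v₀)/a = (7.29 − 0)/1.4 = 5.21 s

Phase 2 (constant speed): v₀ = 7.29 m/s, a = 0 m/s².
Constant speed: t = d/v = 111/7.29 = 15.2 s

Phase 3 (accelerating): v₀ = 7.29 m/s, a = 3 m/s².
v = v₀ + at → t = (12 − 7.29) / 3 = 1.57 s
v² = v₀² + 2aΔx → Δx = (12² − 7.29²)/(2·3) = 15.1 m
Distance in phase 3 = 15.1 m

15.13 m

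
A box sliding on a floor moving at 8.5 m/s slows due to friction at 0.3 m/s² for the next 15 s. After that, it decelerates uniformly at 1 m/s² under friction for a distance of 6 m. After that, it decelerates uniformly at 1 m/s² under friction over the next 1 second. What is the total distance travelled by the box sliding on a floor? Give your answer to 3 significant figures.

101 m

Phase 1 (decelerating): v₀ = 8.50 m/s, a = -0.3 m/s².
v = v₀ + at = 8.50 + (-0.3)(15) = 4.00 m/s
Δx = v₀t + ½at² = 8.50·15 + 0.5·-0.3·15² = 93.8 m

Phase 2 (decelerating): v₀ = 4.00 m/s, a = -1 m/s².
v² = v₀² + 2aΔx = 4.00² + 2·-1·6 = 4.00 → v = 2.00 m/s
t = (v − v₀)/a = (2.00 − 4.00)/-1 = 2.00 s

Phase 3 (decelerating): v₀ = 2.00 m/s, a = -1 m/s².
v = v₀ + at = 2.00 + (-1)(1) = 1.00 m/s
Δx = v₀t + ½at² = 2.00·1 + 0.5·-1·1² = 1.50 m
Total distance = 93.8 + 6.00 + 1.50 = 101 m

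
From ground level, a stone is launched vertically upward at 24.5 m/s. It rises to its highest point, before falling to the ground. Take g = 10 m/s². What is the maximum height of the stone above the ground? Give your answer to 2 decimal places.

30.01 m

Phase 1 (rising): v₀ = 24.5 m/s, a = -10 m/s².
v = v₀ + at → t = (0 − 24.5) / -10 = 2.45 s
v² = v₀² + 2aΔx → Δx = (0² − 24.5²)/(2·-10) = 30.0 m
Maximum height = 30.0 m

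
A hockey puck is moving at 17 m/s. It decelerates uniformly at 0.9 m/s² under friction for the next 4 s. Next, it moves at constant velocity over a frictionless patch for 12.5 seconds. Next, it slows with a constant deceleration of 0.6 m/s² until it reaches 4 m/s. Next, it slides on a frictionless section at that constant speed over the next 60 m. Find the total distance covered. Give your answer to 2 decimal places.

424.60 m

Phase 1 (decelerating): v₀ = 17.0 m/s, a = -0.9 m/s².
v = v₀ + at = 17.0 + (-0.9)(4) = 13.4 m/s
Δx = v₀t + ½at² = 17.0·4 + 0.5·-0.9·4² = 60.8 m

Phase 2 (constant speed): v₀ = 13.4 m/s, a = 0 m/s².
v = v₀ + at = 13.4 + (0)(12.5) = 13.4 m/s
Δx = v₀t + ½at² = 13.4·12.5 + 0.5·0·12.5² = 168 m

Phase 3 (decelerating): v₀ = 13.4 m/s, a = -0.6 m/s².
v = v₀ + at → t = (4 − 13.4) / -0.6 = 15.7 s
v² = v₀² + 2aΔx → Δx = (4² − 13.4²)/(2·-0.6) = 136 m

Phase 4 (constant speed): v₀ = 4.00 m/s, a = 0 m/s².
Constant speed: t = d/v = 60/4.00 = 15.0 s
Total distance = 60.8 + 168 + 136 + 60.0 = 425 m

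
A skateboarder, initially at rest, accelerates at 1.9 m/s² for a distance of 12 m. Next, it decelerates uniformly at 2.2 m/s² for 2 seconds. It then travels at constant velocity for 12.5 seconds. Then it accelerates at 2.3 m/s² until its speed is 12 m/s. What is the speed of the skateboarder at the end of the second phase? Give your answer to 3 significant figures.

Phase 1 (accelerating): v₀ = 0 m/s, a = 1.9 m/s².
v² = v₀² + 2aΔx = 0² + 2·1.9·12 = 45.6 → v = 6.75 m/s
t = (v − v₀)/a = (6.75 − 0)/1.9 = 3.55 s

Phase 2 (decelerating): v₀ = 6.75 m/s, a = -2.2 m/s².
v = v₀ + at = 6.75 + (-2.2)(2) = 2.35 m/s
Δx = v₀t + ½at² = 6.75·2 + 0.5·-2.2·2² = 9.11 m
Speed at end of phase 2 = 2.35 m/s

2.35 m/s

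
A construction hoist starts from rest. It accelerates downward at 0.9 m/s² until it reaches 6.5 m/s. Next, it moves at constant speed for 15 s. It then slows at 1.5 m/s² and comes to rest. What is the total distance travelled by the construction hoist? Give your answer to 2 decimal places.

Phase 1 (accelerating): v₀ = 0 m/s, a = 0.9 m/s².
v = v₀ + at → t = (6.5 − 0) / 0.9 = 7.22 s
v² = v₀² + 2aΔx → Δx = (6.5² − 0²)/(2·0.9) = 23.5 m

Phase 2 (constant speed): v₀ = 6.50 m/s, a = 0 m/s².
v = v₀ + at = 6.50 + (0)(15) = 6.50 m/s
Δx = v₀t + ½at² = 6.50·15 + 0.5·0·15² = 97.5 m

Phase 3 (decelerating): v₀ = 6.50 m/s, a = -1.5 m/s².
v = v₀ + at → t = (0 − 6.50) / -1.5 = 4.33 s
v² = v₀² + 2aΔx → Δx = (0² − 6.50²)/(2·-1.5) = 14.1 m
Total distance = 23.5 + 97.5 + 14.1 = 135 m

135.06 m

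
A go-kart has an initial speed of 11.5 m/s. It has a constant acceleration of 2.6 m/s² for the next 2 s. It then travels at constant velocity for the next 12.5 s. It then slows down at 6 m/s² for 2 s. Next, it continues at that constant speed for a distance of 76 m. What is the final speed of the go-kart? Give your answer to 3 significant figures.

Phase 1 (accelerating): v₀ = 11.5 m/s, a = 2.6 m/s².
v = v₀ + at = 11.5 + (2.6)(2) = 16.7 m/s
Δx = v₀t + ½at² = 11.5·2 + 0.5·2.6·2² = 28.2 m

Phase 2 (constant speed): v₀ = 16.7 m/s, a = 0 m/s².
v = v₀ + at = 16.7 + (0)(12.5) = 16.7 m/s
Δx = v₀t + ½at² = 16.7·12.5 + 0.5·0·12.5² = 209 m

Phase 3 (decelerating): v₀ = 16.7 m/s, a = -6 m/s².
v = v₀ + at = 16.7 + (-6)(2) = 4.70 m/s
Δx = v₀t + ½at² = 16.7·2 + 0.5·-6·2² = 21.4 m

Phase 4 (constant speed): v₀ = 4.70 m/s, a = 0 m/s².
Constant speed: t = d/v = 76/4.70 = 16.2 s
Final speed = 4.70 m/s

4.70 m/s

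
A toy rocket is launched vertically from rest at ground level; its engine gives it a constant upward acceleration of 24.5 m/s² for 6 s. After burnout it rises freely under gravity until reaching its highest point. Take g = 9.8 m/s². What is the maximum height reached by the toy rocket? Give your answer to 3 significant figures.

1540 m

Phase 1 (powered ascent): v₀ = 0 m/s, a = 24.5 m/s².
v = v₀ + at = 0 + (24.5)(6) = 147 m/s
Δx = v₀t + ½at² = 0·6 + 0.5·24.5·6² = 441 m

Phase 2 (coasting upward): v₀ = 147 m/s, a = -9.8 m/s².
v = v₀ + at → t = (0 − 147) / -9.8 = 15.0 s
v² = v₀² + 2aΔx → Δx = (0² − 147²)/(2·-9.8) = 1100 m
Maximum height = 441 + 1100 = 1540 m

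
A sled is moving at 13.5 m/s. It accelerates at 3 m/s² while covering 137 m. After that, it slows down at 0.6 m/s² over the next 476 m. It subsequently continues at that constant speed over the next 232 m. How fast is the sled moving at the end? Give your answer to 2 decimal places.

Phase 1 (accelerating): v₀ = 13.5 m/s, a = 3 m/s².
v² = v₀² + 2aΔx = 13.5² + 2·3·137 = 1000 → v = 31.7 m/s
t = (v − v₀)/a = (31.7 − 13.5)/3 = 6.06 s

Phase 2 (decelerating): v₀ = 31.7 m/s, a = -0.6 m/s².
v² = v₀² + 2aΔx = 31.7² + 2·-0.6·476 = 433 → v = 20.8 m/s
t = (v − v₀)/a = (20.8 − 31.7)/-0.6 = 18.1 s

Phase 3 (constant speed): v₀ = 20.8 m/s, a = 0 m/s².
Constant speed: t = d/v = 232/20.8 = 11.1 s
Final speed = 20.8 m/s

20.81 m/s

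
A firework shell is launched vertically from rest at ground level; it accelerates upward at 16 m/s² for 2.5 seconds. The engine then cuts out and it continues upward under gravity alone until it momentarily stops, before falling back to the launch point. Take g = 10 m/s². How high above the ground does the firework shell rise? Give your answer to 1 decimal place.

Phase 1 (powered ascent): v₀ = 0 m/s, a = 16 m/s².
v = v₀ + at = 0 + (16)(2.5) = 40.0 m/s
Δx = v₀t + ½at² = 0·2.5 + 0.5·16·2.5² = 50.0 m

Phase 2 (coasting upward): v₀ = 40.0 m/s, a = -10 m/s².
v = v₀ + at → t = (0 − 40.0) / -10 = 4.00 s
v² = v₀² + 2aΔx → Δx = (0² − 40.0²)/(2·-10) = 80.0 m
Maximum height = 50.0 + 80.0 = 130 m

130.0 m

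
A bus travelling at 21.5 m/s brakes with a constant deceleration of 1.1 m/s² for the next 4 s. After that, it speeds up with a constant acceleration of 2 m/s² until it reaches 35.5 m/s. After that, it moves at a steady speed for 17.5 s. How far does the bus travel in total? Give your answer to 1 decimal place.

Phase 1 (decelerating): v₀ = 21.5 m/s, a = -1.1 m/s².
v = v₀ + at = 21.5 + (-1.1)(4) = 17.1 m/s
Δx = v₀t + ½at² = 21.5·4 + 0.5·-1.1·4² = 77.2 m

Phase 2 (accelerating): v₀ = 17.1 m/s, a = 2 m/s².
v = v₀ + at → t = (35.5 − 17.1) / 2 = 9.20 s
v² = v₀² + 2aΔx → Δx = (35.5² − 17.1²)/(2·2) = 242 m

Phase 3 (constant speed): v₀ = 35.5 m/s, a = 0 m/s².
v = v₀ + at = 35.5 + (0)(17.5) = 35.5 m/s
Δx = v₀t + ½at² = 35.5·17.5 + 0.5·0·17.5² = 621 m
Total distance = 77.2 + 242 + 621 = 940 m

940.4 m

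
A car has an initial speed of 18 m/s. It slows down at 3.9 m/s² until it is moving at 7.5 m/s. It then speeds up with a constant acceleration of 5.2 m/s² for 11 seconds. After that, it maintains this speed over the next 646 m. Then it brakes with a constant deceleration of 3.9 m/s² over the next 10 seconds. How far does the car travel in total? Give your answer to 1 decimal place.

1529.4 m

Phase 1 (decelerating): v₀ = 18.0 m/s, a = -3.9 m/s².
v = v₀ + at → t = (7.5 − 18.0) / -3.9 = 2.69 s
v² = v₀² + 2aΔx → Δx = (7.5² − 18.0²)/(2·-3.9) = 34.3 m

Phase 2 (accelerating): v₀ = 7.50 m/s, a = 5.2 m/s².
v = v₀ + at = 7.50 + (5.2)(11) = 64.7 m/s
Δx = v₀t + ½at² = 7.50·11 + 0.5·5.2·11² = 397 m

Phase 3 (constant speed): v₀ = 64.7 m/s, a = 0 m/s².
Constant speed: t = d/v = 646/64.7 = 9.98 s

Phase 4 (decelerating): v₀ = 64.7 m/s, a = -3.9 m/s².
v = v₀ + at = 64.7 + (-3.9)(10) = 25.7 m/s
Δx = v₀t + ½at² = 64.7·10 + 0.5·-3.9·10² = 452 m
Total distance = 34.3 + 397 + 646 + 452 = 1530 m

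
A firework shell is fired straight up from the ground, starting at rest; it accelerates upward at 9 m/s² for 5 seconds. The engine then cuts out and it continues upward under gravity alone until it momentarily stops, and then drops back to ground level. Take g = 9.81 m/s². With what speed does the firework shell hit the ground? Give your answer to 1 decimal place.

Phase 1 (powered ascent): v₀ = 0 m/s, a = 9 m/s².
v = v₀ + at = 0 + (9)(5) = 45.0 m/s
Δx = v₀t + ½at² = 0·5 + 0.5·9·5² = 112 m

Phase 2 (coasting upward): v₀ = 45.0 m/s, a = -9.81 m/s².
v = v₀ + at → t = (0 − 45.0) / -9.81 = 4.59 s
v² = v₀² + 2aΔx → Δx = (0² − 45.0²)/(2·-9.81) = 103 m

Phase 3 (free fall): v₀ = 0 m/s, a = -9.81 m/s².
Falls 216 m from rest: t = √(2·216/9.81) = 6.63 s; v = g·t = 65.1 m/s.
Impact speed = 65.1 m/s

65.1 m/s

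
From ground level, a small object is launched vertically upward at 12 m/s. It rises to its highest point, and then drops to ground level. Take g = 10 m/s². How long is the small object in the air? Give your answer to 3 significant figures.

2.40 s

Phase 1 (rising): v₀ = 12.0 m/s, a = -10 m/s².
v = v₀ + at → t = (0 − 12.0) / -10 = 1.20 s
v² = v₀² + 2aΔx → Δx = (0² − 12.0²)/(2·-10) = 7.20 m

Phase 2 (falling): v₀ = 0 m/s, a = -10 m/s².
Falls 7.20 m from rest: t = √(2·7.20/10) = 1.20 s; v = g·t = 12.0 m/s.
Total time = 1.20 + 1.20 = 2.40 s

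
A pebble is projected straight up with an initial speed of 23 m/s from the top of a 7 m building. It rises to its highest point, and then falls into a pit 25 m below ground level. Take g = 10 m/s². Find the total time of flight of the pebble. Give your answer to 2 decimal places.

Phase 1 (rising): v₀ = 23.0 m/s, a = -10 m/s².
v = v₀ + at → t = (0 − 23.0) / -10 = 2.30 s
v² = v₀² + 2aΔx → Δx = (0² − 23.0²)/(2·-10) = 26.4 m

Phase 2 (falling): v₀ = 0 m/s, a = -10 m/s².
Falls 58.5 m from rest: t = √(2·58.5/10) = 3.42 s; v = g·t = 34.2 m/s.
Total time = 2.30 + 3.42 = 5.72 s

5.72 s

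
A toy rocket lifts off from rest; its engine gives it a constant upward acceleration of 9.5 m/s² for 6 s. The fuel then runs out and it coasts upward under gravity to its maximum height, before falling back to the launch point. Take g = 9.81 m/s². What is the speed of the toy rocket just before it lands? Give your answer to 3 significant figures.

81.3 m/s

Phase 1 (powered ascent): v₀ = 0 m/s, a = 9.5 m/s².
v = v₀ + at = 0 + (9.5)(6) = 57.0 m/s
Δx = v₀t + ½at² = 0·6 + 0.5·9.5·6² = 171 m

Phase 2 (coasting upward): v₀ = 57.0 m/s, a = -9.81 m/s².
v = v₀ + at → t = (0 − 57.0) / -9.81 = 5.81 s
v² = v₀² + 2aΔx → Δx = (0² − 57.0²)/(2·-9.81) = 166 m

Phase 3 (free fall): v₀ = 0 m/s, a = -9.81 m/s².
Falls 337 m from rest: t = √(2·337/9.81) = 8.28 s; v = g·t = 81.3 m/s.
Impact speed = 81.3 m/s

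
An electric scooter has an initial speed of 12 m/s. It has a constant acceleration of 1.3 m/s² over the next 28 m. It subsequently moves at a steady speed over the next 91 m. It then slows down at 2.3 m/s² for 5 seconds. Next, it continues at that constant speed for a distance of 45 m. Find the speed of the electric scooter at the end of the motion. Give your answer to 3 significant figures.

3.22 m/s

Phase 1 (accelerating): v₀ = 12.0 m/s, a = 1.3 m/s².
v² = v₀² + 2aΔx = 12.0² + 2·1.3·28 = 217 → v = 14.7 m/s
t = (v − v₀)/a = (14.7 − 12.0)/1.3 = 2.10 s

Phase 2 (constant speed): v₀ = 14.7 m/s, a = 0 m/s².
Constant speed: t = d/v = 91/14.7 = 6.18 s

Phase 3 (decelerating): v₀ = 14.7 m/s, a = -2.3 m/s².
v = v₀ + at = 14.7 + (-2.3)(5) = 3.22 m/s
Δx = v₀t + ½at² = 14.7·5 + 0.5·-2.3·5² = 44.9 m

Phase 4 (constant speed): v₀ = 3.22 m/s, a = 0 m/s².
Constant speed: t = d/v = 45/3.22 = 14.0 s
Final speed = 3.22 m/s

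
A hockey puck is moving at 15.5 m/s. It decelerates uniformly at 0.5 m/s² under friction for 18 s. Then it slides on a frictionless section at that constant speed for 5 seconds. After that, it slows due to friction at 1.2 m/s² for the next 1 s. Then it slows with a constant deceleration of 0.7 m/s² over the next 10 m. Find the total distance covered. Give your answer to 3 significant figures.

Phase 1 (decelerating): v₀ = 15.5 m/s, a = -0.5 m/s².
v = v₀ + at = 15.5 + (-0.5)(18) = 6.50 m/s
Δx = v₀t + ½at² = 15.5·18 + 0.5·-0.5·18² = 198 m

Phase 2 (constant speed): v₀ = 6.50 m/s, a = 0 m/s².
v = v₀ + at = 6.50 + (0)(5) = 6.50 m/s
Δx = v₀t + ½at² = 6.50·5 + 0.5·0·5² = 32.5 m

Phase 3 (decelerating): v₀ = 6.50 m/s, a = -1.2 m/s².
v = v₀ + at = 6.50 + (-1.2)(1) = 5.30 m/s
Δx = v₀t + ½at² = 6.50·1 + 0.5·-1.2·1² = 5.90 m

Phase 4 (decelerating): v₀ = 5.30 m/s, a = -0.7 m/s².
v² = v₀² + 2aΔx = 5.30² + 2·-0.7·10 = 14.1 → v = 3.75 m/s
t = (v − v₀)/a = (3.75 − 5.30)/-0.7 = 2.21 s
Total distance = 198 + 32.5 + 5.90 + 10.0 = 246 m

246 m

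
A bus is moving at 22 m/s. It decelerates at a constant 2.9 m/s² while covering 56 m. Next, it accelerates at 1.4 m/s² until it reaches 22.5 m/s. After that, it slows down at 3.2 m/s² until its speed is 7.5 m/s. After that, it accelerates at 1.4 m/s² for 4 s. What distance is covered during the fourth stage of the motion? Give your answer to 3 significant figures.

41.2 m

Phase 1 (decelerating): v₀ = 22.0 m/s, a = -2.9 m/s².
v² = v₀² + 2aΔx = 22.0² + 2·-2.9·56 = 159 → v = 12.6 m/s
t = (v − v₀)/a = (12.6 − 22.0)/-2.9 = 3.24 s

Phase 2 (accelerating): v₀ = 12.6 m/s, a = 1.4 m/s².
v = v₀ + at → t = (22.5 − 12.6) / 1.4 = 7.06 s
v² = v₀² + 2aΔx → Δx = (22.5² − 12.6²)/(2·1.4) = 124 m

Phase 3 (decelerating): v₀ = 22.5 m/s, a = -3.2 m/s².
v = v₀ + at → t = (7.5 − 22.5) / -3.2 = 4.69 s
v² = v₀² + 2aΔx → Δx = (7.5² − 22.5²)/(2·-3.2) = 70.3 m

Phase 4 (accelerating): v₀ = 7.50 m/s, a = 1.4 m/s².
v = v₀ + at = 7.50 + (1.4)(4) = 13.1 m/s
Δx = v₀t + ½at² = 7.50·4 + 0.5·1.4·4² = 41.2 m
Distance in phase 4 = 41.2 m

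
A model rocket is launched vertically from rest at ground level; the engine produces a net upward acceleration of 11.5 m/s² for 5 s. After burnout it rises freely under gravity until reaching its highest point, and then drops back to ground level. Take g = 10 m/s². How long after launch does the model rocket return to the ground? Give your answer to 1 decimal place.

18.6 s

Phase 1 (powered ascent): v₀ = 0 m/s, a = 11.5 m/s².
v = v₀ + at = 0 + (11.5)(5) = 57.5 m/s
Δx = v₀t + ½at² = 0·5 + 0.5·11.5·5² = 144 m

Phase 2 (coasting upward): v₀ = 57.5 m/s, a = -10 m/s².
v = v₀ + at → t = (0 − 57.5) / -10 = 5.75 s
v² = v₀² + 2aΔx → Δx = (0² − 57.5²)/(2·-10) = 165 m

Phase 3 (free fall): v₀ = 0 m/s, a = -10 m/s².
Falls 309 m from rest: t = √(2·309/10) = 7.86 s; v = g·t = 78.6 m/s.
Total time = 5.00 + 5.75 + 7.86 = 18.6 s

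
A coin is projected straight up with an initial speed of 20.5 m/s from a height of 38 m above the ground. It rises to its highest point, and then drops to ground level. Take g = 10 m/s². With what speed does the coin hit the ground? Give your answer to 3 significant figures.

34.4 m/s

Phase 1 (rising): v₀ = 20.5 m/s, a = -10 m/s².
v = v₀ + at → t = (0 − 20.5) / -10 = 2.05 s
v² = v₀² + 2aΔx → Δx = (0² − 20.5²)/(2·-10) = 21.0 m

Phase 2 (falling): v₀ = 0 m/s, a = -10 m/s².
Falls 59.0 m from rest: t = √(2·59.0/10) = 3.44 s; v = g·t = 34.4 m/s.
Final speed = 34.4 m/s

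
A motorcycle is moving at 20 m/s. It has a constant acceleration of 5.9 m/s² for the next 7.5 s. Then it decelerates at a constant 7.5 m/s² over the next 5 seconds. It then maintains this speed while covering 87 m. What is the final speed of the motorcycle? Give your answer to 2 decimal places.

26.75 m/s

Phase 1 (accelerating): v₀ = 20.0 m/s, a = 5.9 m/s².
v = v₀ + at = 20.0 + (5.9)(7.5) = 64.2 m/s
Δx = v₀t + ½at² = 20.0·7.5 + 0.5·5.9·7.5² = 316 m

Phase 2 (decelerating): v₀ = 64.2 m/s, a = -7.5 m/s².
v = v₀ + at = 64.2 + (-7.5)(5) = 26.8 m/s
Δx = v₀t + ½at² = 64.2·5 + 0.5·-7.5·5² = 228 m

Phase 3 (constant speed): v₀ = 26.8 m/s, a = 0 m/s².
Constant speed: t = d/v = 87/26.8 = 3.25 s
Final speed = 26.8 m/s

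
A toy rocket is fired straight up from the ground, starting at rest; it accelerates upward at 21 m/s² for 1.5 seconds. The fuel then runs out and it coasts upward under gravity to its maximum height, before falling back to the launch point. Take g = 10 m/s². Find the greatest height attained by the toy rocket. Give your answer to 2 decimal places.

Phase 1 (powered ascent): v₀ = 0 m/s, a = 21 m/s².
v = v₀ + at = 0 + (21)(1.5) = 31.5 m/s
Δx = v₀t + ½at² = 0·1.5 + 0.5·21·1.5² = 23.6 m

Phase 2 (coasting upward): v₀ = 31.5 m/s, a = -10 m/s².
v = v₀ + at → t = (0 − 31.5) / -10 = 3.15 s
v² = v₀² + 2aΔx → Δx = (0² − 31.5²)/(2·-10) = 49.6 m
Maximum height = 23.6 + 49.6 = 73.2 m

73.24 m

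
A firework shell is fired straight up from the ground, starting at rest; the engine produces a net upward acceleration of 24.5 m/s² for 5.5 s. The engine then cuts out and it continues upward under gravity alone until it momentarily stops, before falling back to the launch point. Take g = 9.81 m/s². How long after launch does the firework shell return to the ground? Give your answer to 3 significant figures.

35.5 s

Phase 1 (powered ascent): v₀ = 0 m/s, a = 24.5 m/s².
v = v₀ + at = 0 + (24.5)(5.5) = 135 m/s
Δx = v₀t + ½at² = 0·5.5 + 0.5·24.5·5.5² = 371 m

Phase 2 (coasting upward): v₀ = 135 m/s, a = -9.81 m/s².
v = v₀ + at → t = (0 − 135) / -9.81 = 13.7 s
v² = v₀² + 2aΔx → Δx = (0² − 135²)/(2·-9.81) = 925 m

Phase 3 (free fall): v₀ = 0 m/s, a = -9.81 m/s².
Falls 1300 m from rest: t = √(2·1300/9.81) = 16.3 s; v = g·t = 159 m/s.
Total time = 5.50 + 13.7 + 16.3 = 35.5 s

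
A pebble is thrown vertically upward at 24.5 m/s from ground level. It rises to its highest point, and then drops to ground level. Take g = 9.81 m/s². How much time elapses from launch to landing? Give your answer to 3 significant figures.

Phase 1 (rising): v₀ = 24.5 m/s, a = -9.81 m/s².
v = v₀ + at → t = (0 − 24.5) / -9.81 = 2.50 s
v² = v₀² + 2aΔx → Δx = (0² − 24.5²)/(2·-9.81) = 30.6 m

Phase 2 (falling): v₀ = 0 m/s, a = -9.81 m/s².
Falls 30.6 m from rest: t = √(2·30.6/9.81) = 2.50 s; v = g·t = 24.5 m/s.
Total time = 2.50 + 2.50 = 4.99 s

4.99 s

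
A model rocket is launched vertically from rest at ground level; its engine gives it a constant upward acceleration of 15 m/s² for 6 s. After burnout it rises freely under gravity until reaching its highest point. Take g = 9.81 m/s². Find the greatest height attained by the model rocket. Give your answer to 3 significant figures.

683 m

Phase 1 (powered ascent): v₀ = 0 m/s, a = 15 m/s².
v = v₀ + at = 0 + (15)(6) = 90.0 m/s
Δx = v₀t + ½at² = 0·6 + 0.5·15·6² = 270 m

Phase 2 (coasting upward): v₀ = 90.0 m/s, a = -9.81 m/s².
v = v₀ + at → t = (0 − 90.0) / -9.81 = 9.17 s
v² = v₀² + 2aΔx → Δx = (0² − 90.0²)/(2·-9.81) = 413 m
Maximum height = 270 + 413 = 683 m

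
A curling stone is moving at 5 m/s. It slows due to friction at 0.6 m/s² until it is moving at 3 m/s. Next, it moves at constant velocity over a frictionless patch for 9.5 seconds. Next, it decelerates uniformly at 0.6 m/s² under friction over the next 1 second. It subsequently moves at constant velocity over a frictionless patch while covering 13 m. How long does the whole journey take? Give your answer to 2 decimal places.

Phase 1 (decelerating): v₀ = 5.00 m/s, a = -0.6 m/s².
v = v₀ + at → t = (3 − 5.00) / -0.6 = 3.33 s
v² = v₀² + 2aΔx → Δx = (3² − 5.00²)/(2·-0.6) = 13.3 m

Phase 2 (constant speed): v₀ = 3.00 m/s, a = 0 m/s².
v = v₀ + at = 3.00 + (0)(9.5) = 3.00 m/s
Δx = v₀t + ½at² = 3.00·9.5 + 0.5·0·9.5² = 28.5 m

Phase 3 (decelerating): v₀ = 3.00 m/s, a = -0.6 m/s².
v = v₀ + at = 3.00 + (-0.6)(1) = 2.40 m/s
Δx = v₀t + ½at² = 3.00·1 + 0.5·-0.6·1² = 2.70 m

Phase 4 (constant speed): v₀ = 2.40 m/s, a = 0 m/s².
Constant speed: t = d/v = 13/2.40 = 5.42 s
Total time = 3.33 + 9.50 + 1.00 + 5.42 = 19.2 s

19.25 s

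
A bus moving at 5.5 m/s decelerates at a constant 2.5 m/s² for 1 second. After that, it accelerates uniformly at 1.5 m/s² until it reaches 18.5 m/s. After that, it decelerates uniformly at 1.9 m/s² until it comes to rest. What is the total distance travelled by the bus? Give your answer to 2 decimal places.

Phase 1 (decelerating): v₀ = 5.50 m/s, a = -2.5 m/s².
v = v₀ + at = 5.50 + (-2.5)(1) = 3.00 m/s
Δx = v₀t + ½at² = 5.50·1 + 0.5·-2.5·1² = 4.25 m

Phase 2 (accelerating): v₀ = 3.00 m/s, a = 1.5 m/s².
v = v₀ + at → t = (18.5 − 3.00) / 1.5 = 10.3 s
v² = v₀² + 2aΔx → Δx = (18.5² − 3.00²)/(2·1.5) = 111 m

Phase 3 (decelerating): v₀ = 18.5 m/s, a = -1.9 m/s².
v = v₀ + at → t = (0 − 18.5) / -1.9 = 9.74 s
v² = v₀² + 2aΔx → Δx = (0² − 18.5²)/(2·-1.9) = 90.1 m
Total distance = 4.25 + 111 + 90.1 = 205 m

205.40 m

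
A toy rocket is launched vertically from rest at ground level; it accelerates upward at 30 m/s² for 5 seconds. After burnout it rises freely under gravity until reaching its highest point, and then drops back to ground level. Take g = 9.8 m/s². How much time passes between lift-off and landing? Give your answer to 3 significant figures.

Phase 1 (powered ascent): v₀ = 0 m/s, a = 30 m/s².
v = v₀ + at = 0 + (30)(5) = 150 m/s
Δx = v₀t + ½at² = 0·5 + 0.5·30·5² = 375 m

Phase 2 (coasting upward): v₀ = 150 m/s, a = -9.8 m/s².
v = v₀ + at → t = (0 − 150) / -9.8 = 15.3 s
v² = v₀² + 2aΔx → Δx = (0² − 150²)/(2·-9.8) = 1150 m

Phase 3 (free fall): v₀ = 0 m/s, a = -9.8 m/s².
Falls 1520 m from rest: t = √(2·1520/9.8) = 17.6 s; v = g·t = 173 m/s.
Total time = 5.00 + 15.3 + 17.6 = 37.9 s

37.9 s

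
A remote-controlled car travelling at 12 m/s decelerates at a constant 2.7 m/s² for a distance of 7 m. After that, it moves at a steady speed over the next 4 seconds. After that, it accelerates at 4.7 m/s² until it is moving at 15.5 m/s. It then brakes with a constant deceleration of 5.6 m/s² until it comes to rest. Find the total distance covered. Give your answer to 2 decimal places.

Phase 1 (decelerating): v₀ = 12.0 m/s, a = -2.7 m/s².
v² = v₀² + 2aΔx = 12.0² + 2·-2.7·7 = 106 → v = 10.3 m/s
t = (v − v₀)/a = (10.3 − 12.0)/-2.7 = 0.628 s

Phase 2 (constant speed): v₀ = 10.3 m/s, a = 0 m/s².
v = v₀ + at = 10.3 + (0)(4) = 10.3 m/s
Δx = v₀t + ½at² = 10.3·4 + 0.5·0·4² = 41.2 m

Phase 3 (accelerating): v₀ = 10.3 m/s, a = 4.7 m/s².
v = v₀ + at → t = (15.5 − 10.3) / 4.7 = 1.11 s
v² = v₀² + 2aΔx → Δx = (15.5² − 10.3²)/(2·4.7) = 14.3 m

Phase 4 (decelerating): v₀ = 15.5 m/s, a = -5.6 m/s².
v = v₀ + at → t = (0 − 15.5) / -5.6 = 2.77 s
v² = v₀² + 2aΔx → Δx = (0² − 15.5²)/(2·-5.6) = 21.5 m
Total distance = 7.00 + 41.2 + 14.3 + 21.5 = 83.9 m

83.93 m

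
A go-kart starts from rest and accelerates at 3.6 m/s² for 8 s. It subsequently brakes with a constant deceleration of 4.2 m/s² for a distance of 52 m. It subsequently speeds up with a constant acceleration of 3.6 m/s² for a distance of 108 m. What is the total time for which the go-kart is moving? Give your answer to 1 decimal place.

14.1 s

Phase 1 (accelerating): v₀ = 0 m/s, a = 3.6 m/s².
v = v₀ + at = 0 + (3.6)(8) = 28.8 m/s
Δx = v₀t + ½at² = 0·8 + 0.5·3.6·8² = 115 m

Phase 2 (decelerating): v₀ = 28.8 m/s, a = -4.2 m/s².
v² = v₀² + 2aΔx = 28.8² + 2·-4.2·52 = 393 → v = 19.8 m/s
t = (v − v₀)/a = (19.8 − 28.8)/-4.2 = 2.14 s

Phase 3 (accelerating): v₀ = 19.8 m/s, a = 3.6 m/s².
v² = v₀² + 2aΔx = 19.8² + 2·3.6·108 = 1170 → v = 34.2 m/s
t = (v − v₀)/a = (34.2 − 19.8)/3.6 = 4.00 s
Total time = 8.00 + 2.14 + 4.00 = 14.1 s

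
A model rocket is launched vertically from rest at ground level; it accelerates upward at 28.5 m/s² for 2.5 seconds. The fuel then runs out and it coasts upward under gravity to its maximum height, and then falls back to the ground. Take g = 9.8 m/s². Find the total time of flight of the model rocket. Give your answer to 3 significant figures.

18.2 s

Phase 1 (powered ascent): v₀ = 0 m/s, a = 28.5 m/s².
v = v₀ + at = 0 + (28.5)(2.5) = 71.2 m/s
Δx = v₀t + ½at² = 0·2.5 + 0.5·28.5·2.5² = 89.1 m

Phase 2 (coasting upward): v₀ = 71.2 m/s, a = -9.8 m/s².
v = v₀ + at → t = (0 − 71.2) / -9.8 = 7.27 s
v² = v₀² + 2aΔx → Δx = (0² − 71.2²)/(2·-9.8) = 259 m

Phase 3 (free fall): v₀ = 0 m/s, a = -9.8 m/s².
Falls 348 m from rest: t = √(2·348/9.8) = 8.43 s; v = g·t = 82.6 m/s.
Total time = 2.50 + 7.27 + 8.43 = 18.2 s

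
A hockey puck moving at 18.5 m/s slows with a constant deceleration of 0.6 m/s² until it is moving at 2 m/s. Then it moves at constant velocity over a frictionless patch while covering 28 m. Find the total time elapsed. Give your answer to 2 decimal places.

Phase 1 (decelerating): v₀ = 18.5 m/s, a = -0.6 m/s².
v = v₀ + at → t = (2 − 18.5) / -0.6 = 27.5 s
v² = v₀² + 2aΔx → Δx = (2² − 18.5²)/(2·-0.6) = 282 m

Phase 2 (constant speed): v₀ = 2.00 m/s, a = 0 m/s².
Constant speed: t = d/v = 28/2.00 = 14.0 s
Total time = 27.5 + 14.0 = 41.5 s

41.50 s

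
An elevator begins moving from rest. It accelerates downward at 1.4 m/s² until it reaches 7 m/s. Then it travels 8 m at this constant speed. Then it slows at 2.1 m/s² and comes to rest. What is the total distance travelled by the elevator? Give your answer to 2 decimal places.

Phase 1 (accelerating): v₀ = 0 m/s, a = 1.4 m/s².
v = v₀ + at → t = (7 − 0) / 1.4 = 5.00 s
v² = v₀² + 2aΔx → Δx = (7² − 0²)/(2·1.4) = 17.5 m

Phase 2 (constant speed): v₀ = 7.00 m/s, a = 0 m/s².
Constant speed: t = d/v = 8/7.00 = 1.14 s

Phase 3 (decelerating): v₀ = 7.00 m/s, a = -2.1 m/s².
v = v₀ + at → t = (0 − 7.00) / -2.1 = 3.33 s
v² = v₀² + 2aΔx → Δx = (0² − 7.00²)/(2·-2.1) = 11.7 m
Total distance = 17.5 + 8.00 + 11.7 = 37.2 m

37.17 m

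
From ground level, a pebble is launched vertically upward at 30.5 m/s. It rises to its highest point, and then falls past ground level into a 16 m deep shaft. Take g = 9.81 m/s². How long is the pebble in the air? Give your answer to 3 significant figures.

6.70 s

Phase 1 (rising): v₀ = 30.5 m/s, a = -9.81 m/s².
v = v₀ + at → t = (0 − 30.5) / -9.81 = 3.11 s
v² = v₀² + 2aΔx → Δx = (0² − 30.5²)/(2·-9.81) = 47.4 m

Phase 2 (falling): v₀ = 0 m/s, a = -9.81 m/s².
Falls 63.4 m from rest: t = √(2·63.4/9.81) = 3.60 s; v = g·t = 35.3 m/s.
Total time = 3.11 + 3.60 = 6.70 s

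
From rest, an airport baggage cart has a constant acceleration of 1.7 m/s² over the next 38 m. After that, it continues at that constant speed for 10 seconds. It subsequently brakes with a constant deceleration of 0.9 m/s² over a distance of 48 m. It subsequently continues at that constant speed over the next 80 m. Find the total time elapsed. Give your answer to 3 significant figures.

Phase 1 (accelerating): v₀ = 0 m/s, a = 1.7 m/s².
v² = v₀² + 2aΔx = 0² + 2·1.7·38 = 129 → v = 11.4 m/s
t = (v − v₀)/a = (11.4 − 0)/1.7 = 6.69 s

Phase 2 (constant speed): v₀ = 11.4 m/s, a = 0 m/s².
v = v₀ + at = 11.4 + (0)(10) = 11.4 m/s
Δx = v₀t + ½at² = 11.4·10 + 0.5·0·10² = 114 m

Phase 3 (decelerating): v₀ = 11.4 m/s, a = -0.9 m/s².
v² = v₀² + 2aΔx = 11.4² + 2·-0.9·48 = 42.8 → v = 6.54 m/s
t = (v − v₀)/a = (6.54 − 11.4)/-0.9 = 5.36 s

Phase 4 (constant speed): v₀ = 6.54 m/s, a = 0 m/s².
Constant speed: t = d/v = 80/6.54 = 12.2 s
Total time = 6.69 + 10.0 + 5.36 + 12.2 = 34.3 s

34.3 s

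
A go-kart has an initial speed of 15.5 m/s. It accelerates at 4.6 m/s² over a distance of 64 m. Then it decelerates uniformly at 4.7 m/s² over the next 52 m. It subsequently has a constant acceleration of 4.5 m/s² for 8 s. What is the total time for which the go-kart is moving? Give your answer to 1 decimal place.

13.1 s

Phase 1 (accelerating): v₀ = 15.5 m/s, a = 4.6 m/s².
v² = v₀² + 2aΔx = 15.5² + 2·4.6·64 = 829 → v = 28.8 m/s
t = (v − v₀)/a = (28.8 − 15.5)/4.6 = 2.89 s

Phase 2 (decelerating): v₀ = 28.8 m/s, a = -4.7 m/s².
v² = v₀² + 2aΔx = 28.8² + 2·-4.7·52 = 340 → v = 18.4 m/s
t = (v − v₀)/a = (18.4 − 28.8)/-4.7 = 2.20 s

Phase 3 (accelerating): v₀ = 18.4 m/s, a = 4.5 m/s².
v = v₀ + at = 18.4 + (4.5)(8) = 54.4 m/s
Δx = v₀t + ½at² = 18.4·8 + 0.5·4.5·8² = 292 m
Total time = 2.89 + 2.20 + 8.00 = 13.1 s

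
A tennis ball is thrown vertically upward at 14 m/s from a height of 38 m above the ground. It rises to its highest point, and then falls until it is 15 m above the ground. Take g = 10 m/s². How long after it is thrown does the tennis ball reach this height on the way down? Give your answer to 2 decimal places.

Phase 1 (rising): v₀ = 14.0 m/s, a = -10 m/s².
v = v₀ + at → t = (0 − 14.0) / -10 = 1.40 s
v² = v₀² + 2aΔx → Δx = (0² − 14.0²)/(2·-10) = 9.80 m

Phase 2 (falling): v₀ = 0 m/s, a = -10 m/s².
Falls 32.8 m from rest: t = √(2·32.8/10) = 2.56 s; v = g·t = 25.6 m/s.
Total time = 1.40 + 2.56 = 3.96 s

3.96 s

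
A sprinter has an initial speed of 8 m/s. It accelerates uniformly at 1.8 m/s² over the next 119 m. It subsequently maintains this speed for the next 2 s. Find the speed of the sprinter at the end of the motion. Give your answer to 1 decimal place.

22.2 m/s

Phase 1 (accelerating): v₀ = 8.00 m/s, a = 1.8 m/s².
v² = v₀² + 2aΔx = 8.00² + 2·1.8·119 = 492 → v = 22.2 m/s
t = (v − v₀)/a = (22.2 − 8.00)/1.8 = 7.88 s

Phase 2 (constant speed): v₀ = 22.2 m/s, a = 0 m/s².
v = v₀ + at = 22.2 + (0)(2) = 22.2 m/s
Δx = v₀t + ½at² = 22.2·2 + 0.5·0·2² = 44.4 m
Final speed = 22.2 m/s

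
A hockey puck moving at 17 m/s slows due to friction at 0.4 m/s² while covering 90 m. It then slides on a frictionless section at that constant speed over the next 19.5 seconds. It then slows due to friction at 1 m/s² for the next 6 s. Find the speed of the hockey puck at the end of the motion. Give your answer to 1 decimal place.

8.7 m/s

Phase 1 (decelerating): v₀ = 17.0 m/s, a = -0.4 m/s².
v² = v₀² + 2aΔx = 17.0² + 2·-0.4·90 = 217 → v = 14.7 m/s
t = (v − v₀)/a = (14.7 − 17.0)/-0.4 = 5.67 s

Phase 2 (constant speed): v₀ = 14.7 m/s, a = 0 m/s².
v = v₀ + at = 14.7 + (0)(19.5) = 14.7 m/s
Δx = v₀t + ½at² = 14.7·19.5 + 0.5·0·19.5² = 287 m

Phase 3 (decelerating): v₀ = 14.7 m/s, a = -1 m/s².
v = v₀ + at = 14.7 + (-1)(6) = 8.73 m/s
Δx = v₀t + ½at² = 14.7·6 + 0.5·-1·6² = 70.4 m
Final speed = 8.73 m/s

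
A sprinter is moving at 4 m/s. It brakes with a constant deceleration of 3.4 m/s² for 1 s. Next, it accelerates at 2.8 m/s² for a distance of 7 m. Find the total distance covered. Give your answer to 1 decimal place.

Phase 1 (decelerating): v₀ = 4.00 m/s, a = -3.4 m/s².
v = v₀ + at = 4.00 + (-3.4)(1) = 0.600 m/s
Δx = v₀t + ½at² = 4.00·1 + 0.5·-3.4·1² = 2.30 m

Phase 2 (accelerating): v₀ = 0.600 m/s, a = 2.8 m/s².
v² = v₀² + 2aΔx = 0.600² + 2·2.8·7 = 39.6 → v = 6.29 m/s
t = (v − v₀)/a = (6.29 − 0.600)/2.8 = 2.03 s
Total distance = 2.30 + 7.00 = 9.30 m

9.3 m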